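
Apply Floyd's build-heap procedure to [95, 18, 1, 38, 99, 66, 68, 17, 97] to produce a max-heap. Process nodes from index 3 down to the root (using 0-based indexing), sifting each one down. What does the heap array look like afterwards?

sift down from index 3:
  38 vs larger child 97 at index 8, swap → [95, 18, 1, 97, 99, 66, 68, 17, 38]
sift down from index 2:
  1 vs larger child 68 at index 6, swap → [95, 18, 68, 97, 99, 66, 1, 17, 38]
sift down from index 1:
  18 vs larger child 99 at index 4, swap → [95, 99, 68, 97, 18, 66, 1, 17, 38]
sift down from index 0:
  95 vs larger child 99 at index 1, swap → [99, 95, 68, 97, 18, 66, 1, 17, 38]
  95 vs larger child 97 at index 3, swap → [99, 97, 68, 95, 18, 66, 1, 17, 38]

[99, 97, 68, 95, 18, 66, 1, 17, 38]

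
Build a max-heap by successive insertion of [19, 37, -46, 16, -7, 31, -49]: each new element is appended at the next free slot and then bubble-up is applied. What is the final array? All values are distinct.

[37, 19, 31, 16, -7, -46, -49]

Insert 19:
  append 19 at index 0 → [19] (no swap needed)
Insert 37:
  append 37 at index 1 → [19, 37]
  37 > parent 19 at index 0, swap → [37, 19]
Insert -46:
  append -46 at index 2 → [37, 19, -46] (no swap needed)
Insert 16:
  append 16 at index 3 → [37, 19, -46, 16] (no swap needed)
Insert -7:
  append -7 at index 4 → [37, 19, -46, 16, -7] (no swap needed)
Insert 31:
  append 31 at index 5 → [37, 19, -46, 16, -7, 31]
  31 > parent -46 at index 2, swap → [37, 19, 31, 16, -7, -46]
Insert -49:
  append -49 at index 6 → [37, 19, 31, 16, -7, -46, -49] (no swap needed)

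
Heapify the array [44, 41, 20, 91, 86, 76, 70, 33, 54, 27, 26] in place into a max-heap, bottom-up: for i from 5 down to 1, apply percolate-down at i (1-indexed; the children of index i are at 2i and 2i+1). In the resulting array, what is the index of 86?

sift down from index 5: already satisfies heap property
sift down from index 4: already satisfies heap property
sift down from index 3:
  20 vs larger child 76 at index 6, swap → [44, 41, 76, 91, 86, 20, 70, 33, 54, 27, 26]
sift down from index 2:
  41 vs larger child 91 at index 4, swap → [44, 91, 76, 41, 86, 20, 70, 33, 54, 27, 26]
  41 vs larger child 54 at index 9, swap → [44, 91, 76, 54, 86, 20, 70, 33, 41, 27, 26]
sift down from index 1:
  44 vs larger child 91 at index 2, swap → [91, 44, 76, 54, 86, 20, 70, 33, 41, 27, 26]
  44 vs larger child 86 at index 5, swap → [91, 86, 76, 54, 44, 20, 70, 33, 41, 27, 26]
resulting array: [91, 86, 76, 54, 44, 20, 70, 33, 41, 27, 26]

2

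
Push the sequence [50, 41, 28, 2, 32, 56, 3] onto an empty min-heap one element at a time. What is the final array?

[2, 28, 3, 50, 32, 56, 41]

Insert 50:
  append 50 at index 0 → [50] (no swap needed)
Insert 41:
  append 41 at index 1 → [50, 41]
  41 < parent 50 at index 0, swap → [41, 50]
Insert 28:
  append 28 at index 2 → [41, 50, 28]
  28 < parent 41 at index 0, swap → [28, 50, 41]
Insert 2:
  append 2 at index 3 → [28, 50, 41, 2]
  2 < parent 50 at index 1, swap → [28, 2, 41, 50]
  2 < parent 28 at index 0, swap → [2, 28, 41, 50]
Insert 32:
  append 32 at index 4 → [2, 28, 41, 50, 32] (no swap needed)
Insert 56:
  append 56 at index 5 → [2, 28, 41, 50, 32, 56] (no swap needed)
Insert 3:
  append 3 at index 6 → [2, 28, 41, 50, 32, 56, 3]
  3 < parent 41 at index 2, swap → [2, 28, 3, 50, 32, 56, 41]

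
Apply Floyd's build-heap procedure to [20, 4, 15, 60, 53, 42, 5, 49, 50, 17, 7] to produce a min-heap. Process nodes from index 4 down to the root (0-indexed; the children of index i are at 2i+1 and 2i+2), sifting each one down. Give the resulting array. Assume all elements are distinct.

sift down from index 4:
  53 vs smaller child 7 at index 10, swap → [20, 4, 15, 60, 7, 42, 5, 49, 50, 17, 53]
sift down from index 3:
  60 vs smaller child 49 at index 7, swap → [20, 4, 15, 49, 7, 42, 5, 60, 50, 17, 53]
sift down from index 2:
  15 vs smaller child 5 at index 6, swap → [20, 4, 5, 49, 7, 42, 15, 60, 50, 17, 53]
sift down from index 1: already satisfies heap property
sift down from index 0:
  20 vs smaller child 4 at index 1, swap → [4, 20, 5, 49, 7, 42, 15, 60, 50, 17, 53]
  20 vs smaller child 7 at index 4, swap → [4, 7, 5, 49, 20, 42, 15, 60, 50, 17, 53]
  20 vs smaller child 17 at index 9, swap → [4, 7, 5, 49, 17, 42, 15, 60, 50, 20, 53]

[4, 7, 5, 49, 17, 42, 15, 60, 50, 20, 53]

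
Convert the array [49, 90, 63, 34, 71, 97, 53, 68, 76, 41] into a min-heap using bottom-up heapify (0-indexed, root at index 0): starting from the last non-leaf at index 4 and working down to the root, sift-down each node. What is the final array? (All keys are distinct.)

sift down from index 4:
  71 vs only child 41 at index 9, swap → [49, 90, 63, 34, 41, 97, 53, 68, 76, 71]
sift down from index 3: already satisfies heap property
sift down from index 2:
  63 vs smaller child 53 at index 6, swap → [49, 90, 53, 34, 41, 97, 63, 68, 76, 71]
sift down from index 1:
  90 vs smaller child 34 at index 3, swap → [49, 34, 53, 90, 41, 97, 63, 68, 76, 71]
  90 vs smaller child 68 at index 7, swap → [49, 34, 53, 68, 41, 97, 63, 90, 76, 71]
sift down from index 0:
  49 vs smaller child 34 at index 1, swap → [34, 49, 53, 68, 41, 97, 63, 90, 76, 71]
  49 vs smaller child 41 at index 4, swap → [34, 41, 53, 68, 49, 97, 63, 90, 76, 71]

[34, 41, 53, 68, 49, 97, 63, 90, 76, 71]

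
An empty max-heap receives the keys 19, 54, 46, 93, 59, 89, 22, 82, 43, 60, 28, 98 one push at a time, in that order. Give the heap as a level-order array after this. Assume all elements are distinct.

[98, 82, 93, 59, 60, 89, 22, 19, 43, 54, 28, 46]

Insert 19:
  append 19 at index 0 → [19] (no swap needed)
Insert 54:
  append 54 at index 1 → [19, 54]
  54 > parent 19 at index 0, swap → [54, 19]
Insert 46:
  append 46 at index 2 → [54, 19, 46] (no swap needed)
Insert 93:
  append 93 at index 3 → [54, 19, 46, 93]
  93 > parent 19 at index 1, swap → [54, 93, 46, 19]
  93 > parent 54 at index 0, swap → [93, 54, 46, 19]
Insert 59:
  append 59 at index 4 → [93, 54, 46, 19, 59]
  59 > parent 54 at index 1, swap → [93, 59, 46, 19, 54]
Insert 89:
  append 89 at index 5 → [93, 59, 46, 19, 54, 89]
  89 > parent 46 at index 2, swap → [93, 59, 89, 19, 54, 46]
Insert 22:
  append 22 at index 6 → [93, 59, 89, 19, 54, 46, 22] (no swap needed)
Insert 82:
  append 82 at index 7 → [93, 59, 89, 19, 54, 46, 22, 82]
  82 > parent 19 at index 3, swap → [93, 59, 89, 82, 54, 46, 22, 19]
  82 > parent 59 at index 1, swap → [93, 82, 89, 59, 54, 46, 22, 19]
Insert 43:
  append 43 at index 8 → [93, 82, 89, 59, 54, 46, 22, 19, 43] (no swap needed)
Insert 60:
  append 60 at index 9 → [93, 82, 89, 59, 54, 46, 22, 19, 43, 60]
  60 > parent 54 at index 4, swap → [93, 82, 89, 59, 60, 46, 22, 19, 43, 54]
Insert 28:
  append 28 at index 10 → [93, 82, 89, 59, 60, 46, 22, 19, 43, 54, 28] (no swap needed)
Insert 98:
  append 98 at index 11 → [93, 82, 89, 59, 60, 46, 22, 19, 43, 54, 28, 98]
  98 > parent 46 at index 5, swap → [93, 82, 89, 59, 60, 98, 22, 19, 43, 54, 28, 46]
  98 > parent 89 at index 2, swap → [93, 82, 98, 59, 60, 89, 22, 19, 43, 54, 28, 46]
  98 > parent 93 at index 0, swap → [98, 82, 93, 59, 60, 89, 22, 19, 43, 54, 28, 46]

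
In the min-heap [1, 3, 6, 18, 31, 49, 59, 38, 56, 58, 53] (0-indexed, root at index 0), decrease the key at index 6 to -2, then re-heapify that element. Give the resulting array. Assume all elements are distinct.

[-2, 3, 1, 18, 31, 49, 6, 38, 56, 58, 53]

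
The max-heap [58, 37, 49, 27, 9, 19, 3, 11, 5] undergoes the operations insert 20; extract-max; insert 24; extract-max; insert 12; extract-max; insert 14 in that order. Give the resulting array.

insert 20:
  append 20 at index 9 → [58, 37, 49, 27, 9, 19, 3, 11, 5, 20]
  20 > parent 9 at index 4, swap → [58, 37, 49, 27, 20, 19, 3, 11, 5, 9]
extract-max → returns 58:
  remove root 58; move last element 9 to root → [9, 37, 49, 27, 20, 19, 3, 11, 5]
  9 vs larger child 49 at index 2, swap → [49, 37, 9, 27, 20, 19, 3, 11, 5]
  9 vs larger child 19 at index 5, swap → [49, 37, 19, 27, 20, 9, 3, 11, 5]
insert 24:
  append 24 at index 9 → [49, 37, 19, 27, 20, 9, 3, 11, 5, 24]
  24 > parent 20 at index 4, swap → [49, 37, 19, 27, 24, 9, 3, 11, 5, 20]
extract-max → returns 49:
  remove root 49; move last element 20 to root → [20, 37, 19, 27, 24, 9, 3, 11, 5]
  20 vs larger child 37 at index 1, swap → [37, 20, 19, 27, 24, 9, 3, 11, 5]
  20 vs larger child 27 at index 3, swap → [37, 27, 19, 20, 24, 9, 3, 11, 5]
insert 12:
  append 12 at index 9 → [37, 27, 19, 20, 24, 9, 3, 11, 5, 12] (no swap needed)
extract-max → returns 37:
  remove root 37; move last element 12 to root → [12, 27, 19, 20, 24, 9, 3, 11, 5]
  12 vs larger child 27 at index 1, swap → [27, 12, 19, 20, 24, 9, 3, 11, 5]
  12 vs larger child 24 at index 4, swap → [27, 24, 19, 20, 12, 9, 3, 11, 5]
insert 14:
  append 14 at index 9 → [27, 24, 19, 20, 12, 9, 3, 11, 5, 14]
  14 > parent 12 at index 4, swap → [27, 24, 19, 20, 14, 9, 3, 11, 5, 12]

[27, 24, 19, 20, 14, 9, 3, 11, 5, 12]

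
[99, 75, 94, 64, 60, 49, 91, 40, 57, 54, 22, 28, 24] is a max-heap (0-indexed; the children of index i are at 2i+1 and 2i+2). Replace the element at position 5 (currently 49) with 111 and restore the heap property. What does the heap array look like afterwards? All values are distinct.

[111, 75, 99, 64, 60, 94, 91, 40, 57, 54, 22, 28, 24]

set index 5 from 49 to 111 → [99, 75, 94, 64, 60, 111, 91, 40, 57, 54, 22, 28, 24]
111 > parent 94 at index 2, swap → [99, 75, 111, 64, 60, 94, 91, 40, 57, 54, 22, 28, 24]
111 > parent 99 at index 0, swap → [111, 75, 99, 64, 60, 94, 91, 40, 57, 54, 22, 28, 24]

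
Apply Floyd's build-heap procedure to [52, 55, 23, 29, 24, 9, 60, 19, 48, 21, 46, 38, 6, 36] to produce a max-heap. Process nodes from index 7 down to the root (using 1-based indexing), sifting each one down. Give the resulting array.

sift down from index 7: already satisfies heap property
sift down from index 6:
  9 vs larger child 38 at index 12, swap → [52, 55, 23, 29, 24, 38, 60, 19, 48, 21, 46, 9, 6, 36]
sift down from index 5:
  24 vs larger child 46 at index 11, swap → [52, 55, 23, 29, 46, 38, 60, 19, 48, 21, 24, 9, 6, 36]
sift down from index 4:
  29 vs larger child 48 at index 9, swap → [52, 55, 23, 48, 46, 38, 60, 19, 29, 21, 24, 9, 6, 36]
sift down from index 3:
  23 vs larger child 60 at index 7, swap → [52, 55, 60, 48, 46, 38, 23, 19, 29, 21, 24, 9, 6, 36]
  23 vs only child 36 at index 14, swap → [52, 55, 60, 48, 46, 38, 36, 19, 29, 21, 24, 9, 6, 23]
sift down from index 2: already satisfies heap property
sift down from index 1:
  52 vs larger child 60 at index 3, swap → [60, 55, 52, 48, 46, 38, 36, 19, 29, 21, 24, 9, 6, 23]

[60, 55, 52, 48, 46, 38, 36, 19, 29, 21, 24, 9, 6, 23]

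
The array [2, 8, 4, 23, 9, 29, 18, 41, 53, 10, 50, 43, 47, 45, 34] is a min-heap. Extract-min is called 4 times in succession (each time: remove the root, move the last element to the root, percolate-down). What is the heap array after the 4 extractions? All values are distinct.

[10, 23, 18, 41, 45, 29, 34, 43, 53, 47, 50]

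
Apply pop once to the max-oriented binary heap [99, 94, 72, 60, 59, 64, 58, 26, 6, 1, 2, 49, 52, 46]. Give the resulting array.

[94, 60, 72, 46, 59, 64, 58, 26, 6, 1, 2, 49, 52]

remove root 99; move last element 46 to root → [46, 94, 72, 60, 59, 64, 58, 26, 6, 1, 2, 49, 52]
46 vs larger child 94 at index 1, swap → [94, 46, 72, 60, 59, 64, 58, 26, 6, 1, 2, 49, 52]
46 vs larger child 60 at index 3, swap → [94, 60, 72, 46, 59, 64, 58, 26, 6, 1, 2, 49, 52]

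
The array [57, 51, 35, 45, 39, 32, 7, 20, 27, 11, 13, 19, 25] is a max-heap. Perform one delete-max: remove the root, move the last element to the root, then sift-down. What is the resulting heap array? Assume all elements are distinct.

remove root 57; move last element 25 to root → [25, 51, 35, 45, 39, 32, 7, 20, 27, 11, 13, 19]
25 vs larger child 51 at index 1, swap → [51, 25, 35, 45, 39, 32, 7, 20, 27, 11, 13, 19]
25 vs larger child 45 at index 3, swap → [51, 45, 35, 25, 39, 32, 7, 20, 27, 11, 13, 19]
25 vs larger child 27 at index 8, swap → [51, 45, 35, 27, 39, 32, 7, 20, 25, 11, 13, 19]

[51, 45, 35, 27, 39, 32, 7, 20, 25, 11, 13, 19]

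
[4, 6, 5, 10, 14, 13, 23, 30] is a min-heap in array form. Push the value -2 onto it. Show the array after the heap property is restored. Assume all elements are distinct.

[-2, 4, 5, 6, 14, 13, 23, 30, 10]

append -2 at index 8 → [4, 6, 5, 10, 14, 13, 23, 30, -2]
-2 < parent 10 at index 3, swap → [4, 6, 5, -2, 14, 13, 23, 30, 10]
-2 < parent 6 at index 1, swap → [4, -2, 5, 6, 14, 13, 23, 30, 10]
-2 < parent 4 at index 0, swap → [-2, 4, 5, 6, 14, 13, 23, 30, 10]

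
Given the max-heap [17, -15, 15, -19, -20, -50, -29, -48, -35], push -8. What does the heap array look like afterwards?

[17, -8, 15, -19, -15, -50, -29, -48, -35, -20]

append -8 at index 9 → [17, -15, 15, -19, -20, -50, -29, -48, -35, -8]
-8 > parent -20 at index 4, swap → [17, -15, 15, -19, -8, -50, -29, -48, -35, -20]
-8 > parent -15 at index 1, swap → [17, -8, 15, -19, -15, -50, -29, -48, -35, -20]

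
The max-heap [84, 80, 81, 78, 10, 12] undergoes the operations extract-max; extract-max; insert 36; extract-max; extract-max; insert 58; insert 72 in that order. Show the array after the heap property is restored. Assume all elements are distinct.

extract-max → returns 84:
  remove root 84; move last element 12 to root → [12, 80, 81, 78, 10]
  12 vs larger child 81 at index 2, swap → [81, 80, 12, 78, 10]
extract-max → returns 81:
  remove root 81; move last element 10 to root → [10, 80, 12, 78]
  10 vs larger child 80 at index 1, swap → [80, 10, 12, 78]
  10 vs only child 78 at index 3, swap → [80, 78, 12, 10]
insert 36:
  append 36 at index 4 → [80, 78, 12, 10, 36] (no swap needed)
extract-max → returns 80:
  remove root 80; move last element 36 to root → [36, 78, 12, 10]
  36 vs larger child 78 at index 1, swap → [78, 36, 12, 10]
extract-max → returns 78:
  remove root 78; move last element 10 to root → [10, 36, 12]
  10 vs larger child 36 at index 1, swap → [36, 10, 12]
insert 58:
  append 58 at index 3 → [36, 10, 12, 58]
  58 > parent 10 at index 1, swap → [36, 58, 12, 10]
  58 > parent 36 at index 0, swap → [58, 36, 12, 10]
insert 72:
  append 72 at index 4 → [58, 36, 12, 10, 72]
  72 > parent 36 at index 1, swap → [58, 72, 12, 10, 36]
  72 > parent 58 at index 0, swap → [72, 58, 12, 10, 36]

[72, 58, 12, 10, 36]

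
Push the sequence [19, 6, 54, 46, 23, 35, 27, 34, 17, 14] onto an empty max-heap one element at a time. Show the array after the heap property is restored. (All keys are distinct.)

Insert 19:
  append 19 at index 0 → [19] (no swap needed)
Insert 6:
  append 6 at index 1 → [19, 6] (no swap needed)
Insert 54:
  append 54 at index 2 → [19, 6, 54]
  54 > parent 19 at index 0, swap → [54, 6, 19]
Insert 46:
  append 46 at index 3 → [54, 6, 19, 46]
  46 > parent 6 at index 1, swap → [54, 46, 19, 6]
Insert 23:
  append 23 at index 4 → [54, 46, 19, 6, 23] (no swap needed)
Insert 35:
  append 35 at index 5 → [54, 46, 19, 6, 23, 35]
  35 > parent 19 at index 2, swap → [54, 46, 35, 6, 23, 19]
Insert 27:
  append 27 at index 6 → [54, 46, 35, 6, 23, 19, 27] (no swap needed)
Insert 34:
  append 34 at index 7 → [54, 46, 35, 6, 23, 19, 27, 34]
  34 > parent 6 at index 3, swap → [54, 46, 35, 34, 23, 19, 27, 6]
Insert 17:
  append 17 at index 8 → [54, 46, 35, 34, 23, 19, 27, 6, 17] (no swap needed)
Insert 14:
  append 14 at index 9 → [54, 46, 35, 34, 23, 19, 27, 6, 17, 14] (no swap needed)

[54, 46, 35, 34, 23, 19, 27, 6, 17, 14]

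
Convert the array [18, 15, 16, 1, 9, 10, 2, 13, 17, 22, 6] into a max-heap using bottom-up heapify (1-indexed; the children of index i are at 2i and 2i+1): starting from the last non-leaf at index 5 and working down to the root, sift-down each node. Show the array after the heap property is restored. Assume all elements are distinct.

sift down from index 5:
  9 vs larger child 22 at index 10, swap → [18, 15, 16, 1, 22, 10, 2, 13, 17, 9, 6]
sift down from index 4:
  1 vs larger child 17 at index 9, swap → [18, 15, 16, 17, 22, 10, 2, 13, 1, 9, 6]
sift down from index 3: already satisfies heap property
sift down from index 2:
  15 vs larger child 22 at index 5, swap → [18, 22, 16, 17, 15, 10, 2, 13, 1, 9, 6]
sift down from index 1:
  18 vs larger child 22 at index 2, swap → [22, 18, 16, 17, 15, 10, 2, 13, 1, 9, 6]

[22, 18, 16, 17, 15, 10, 2, 13, 1, 9, 6]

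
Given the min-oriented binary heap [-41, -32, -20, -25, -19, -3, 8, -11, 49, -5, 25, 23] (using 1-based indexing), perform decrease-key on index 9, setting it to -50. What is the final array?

[-50, -41, -20, -32, -19, -3, 8, -11, -25, -5, 25, 23]

set index 9 from 49 to -50 → [-41, -32, -20, -25, -19, -3, 8, -11, -50, -5, 25, 23]
-50 < parent -25 at index 4, swap → [-41, -32, -20, -50, -19, -3, 8, -11, -25, -5, 25, 23]
-50 < parent -32 at index 2, swap → [-41, -50, -20, -32, -19, -3, 8, -11, -25, -5, 25, 23]
-50 < parent -41 at index 1, swap → [-50, -41, -20, -32, -19, -3, 8, -11, -25, -5, 25, 23]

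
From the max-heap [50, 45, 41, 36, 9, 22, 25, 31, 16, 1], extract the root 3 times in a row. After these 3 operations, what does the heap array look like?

[36, 31, 25, 1, 9, 22, 16]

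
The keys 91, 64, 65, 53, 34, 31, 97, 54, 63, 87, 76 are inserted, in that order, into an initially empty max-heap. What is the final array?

Insert 91:
  append 91 at index 0 → [91] (no swap needed)
Insert 64:
  append 64 at index 1 → [91, 64] (no swap needed)
Insert 65:
  append 65 at index 2 → [91, 64, 65] (no swap needed)
Insert 53:
  append 53 at index 3 → [91, 64, 65, 53] (no swap needed)
Insert 34:
  append 34 at index 4 → [91, 64, 65, 53, 34] (no swap needed)
Insert 31:
  append 31 at index 5 → [91, 64, 65, 53, 34, 31] (no swap needed)
Insert 97:
  append 97 at index 6 → [91, 64, 65, 53, 34, 31, 97]
  97 > parent 65 at index 2, swap → [91, 64, 97, 53, 34, 31, 65]
  97 > parent 91 at index 0, swap → [97, 64, 91, 53, 34, 31, 65]
Insert 54:
  append 54 at index 7 → [97, 64, 91, 53, 34, 31, 65, 54]
  54 > parent 53 at index 3, swap → [97, 64, 91, 54, 34, 31, 65, 53]
Insert 63:
  append 63 at index 8 → [97, 64, 91, 54, 34, 31, 65, 53, 63]
  63 > parent 54 at index 3, swap → [97, 64, 91, 63, 34, 31, 65, 53, 54]
Insert 87:
  append 87 at index 9 → [97, 64, 91, 63, 34, 31, 65, 53, 54, 87]
  87 > parent 34 at index 4, swap → [97, 64, 91, 63, 87, 31, 65, 53, 54, 34]
  87 > parent 64 at index 1, swap → [97, 87, 91, 63, 64, 31, 65, 53, 54, 34]
Insert 76:
  append 76 at index 10 → [97, 87, 91, 63, 64, 31, 65, 53, 54, 34, 76]
  76 > parent 64 at index 4, swap → [97, 87, 91, 63, 76, 31, 65, 53, 54, 34, 64]

[97, 87, 91, 63, 76, 31, 65, 53, 54, 34, 64]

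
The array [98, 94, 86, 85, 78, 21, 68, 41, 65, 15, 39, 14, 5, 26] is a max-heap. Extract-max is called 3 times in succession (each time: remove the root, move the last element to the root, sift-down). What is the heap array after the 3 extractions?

extract-max #1 returns 98:
  remove root 98; move last element 26 to root → [26, 94, 86, 85, 78, 21, 68, 41, 65, 15, 39, 14, 5]
  26 vs larger child 94 at index 1, swap → [94, 26, 86, 85, 78, 21, 68, 41, 65, 15, 39, 14, 5]
  26 vs larger child 85 at index 3, swap → [94, 85, 86, 26, 78, 21, 68, 41, 65, 15, 39, 14, 5]
  26 vs larger child 65 at index 8, swap → [94, 85, 86, 65, 78, 21, 68, 41, 26, 15, 39, 14, 5]
extract-max #2 returns 94:
  remove root 94; move last element 5 to root → [5, 85, 86, 65, 78, 21, 68, 41, 26, 15, 39, 14]
  5 vs larger child 86 at index 2, swap → [86, 85, 5, 65, 78, 21, 68, 41, 26, 15, 39, 14]
  5 vs larger child 68 at index 6, swap → [86, 85, 68, 65, 78, 21, 5, 41, 26, 15, 39, 14]
extract-max #3 returns 86:
  remove root 86; move last element 14 to root → [14, 85, 68, 65, 78, 21, 5, 41, 26, 15, 39]
  14 vs larger child 85 at index 1, swap → [85, 14, 68, 65, 78, 21, 5, 41, 26, 15, 39]
  14 vs larger child 78 at index 4, swap → [85, 78, 68, 65, 14, 21, 5, 41, 26, 15, 39]
  14 vs larger child 39 at index 10, swap → [85, 78, 68, 65, 39, 21, 5, 41, 26, 15, 14]

[85, 78, 68, 65, 39, 21, 5, 41, 26, 15, 14]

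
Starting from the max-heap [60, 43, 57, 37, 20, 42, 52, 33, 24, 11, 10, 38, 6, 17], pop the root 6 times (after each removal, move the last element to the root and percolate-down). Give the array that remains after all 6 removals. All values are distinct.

[37, 33, 17, 24, 20, 10, 11, 6]

extract-max #1 returns 60:
  remove root 60; move last element 17 to root → [17, 43, 57, 37, 20, 42, 52, 33, 24, 11, 10, 38, 6]
  17 vs larger child 57 at index 2, swap → [57, 43, 17, 37, 20, 42, 52, 33, 24, 11, 10, 38, 6]
  17 vs larger child 52 at index 6, swap → [57, 43, 52, 37, 20, 42, 17, 33, 24, 11, 10, 38, 6]
extract-max #2 returns 57:
  remove root 57; move last element 6 to root → [6, 43, 52, 37, 20, 42, 17, 33, 24, 11, 10, 38]
  6 vs larger child 52 at index 2, swap → [52, 43, 6, 37, 20, 42, 17, 33, 24, 11, 10, 38]
  6 vs larger child 42 at index 5, swap → [52, 43, 42, 37, 20, 6, 17, 33, 24, 11, 10, 38]
  6 vs only child 38 at index 11, swap → [52, 43, 42, 37, 20, 38, 17, 33, 24, 11, 10, 6]
extract-max #3 returns 52:
  remove root 52; move last element 6 to root → [6, 43, 42, 37, 20, 38, 17, 33, 24, 11, 10]
  6 vs larger child 43 at index 1, swap → [43, 6, 42, 37, 20, 38, 17, 33, 24, 11, 10]
  6 vs larger child 37 at index 3, swap → [43, 37, 42, 6, 20, 38, 17, 33, 24, 11, 10]
  6 vs larger child 33 at index 7, swap → [43, 37, 42, 33, 20, 38, 17, 6, 24, 11, 10]
extract-max #4 returns 43:
  remove root 43; move last element 10 to root → [10, 37, 42, 33, 20, 38, 17, 6, 24, 11]
  10 vs larger child 42 at index 2, swap → [42, 37, 10, 33, 20, 38, 17, 6, 24, 11]
  10 vs larger child 38 at index 5, swap → [42, 37, 38, 33, 20, 10, 17, 6, 24, 11]
extract-max #5 returns 42:
  remove root 42; move last element 11 to root → [11, 37, 38, 33, 20, 10, 17, 6, 24]
  11 vs larger child 38 at index 2, swap → [38, 37, 11, 33, 20, 10, 17, 6, 24]
  11 vs larger child 17 at index 6, swap → [38, 37, 17, 33, 20, 10, 11, 6, 24]
extract-max #6 returns 38:
  remove root 38; move last element 24 to root → [24, 37, 17, 33, 20, 10, 11, 6]
  24 vs larger child 37 at index 1, swap → [37, 24, 17, 33, 20, 10, 11, 6]
  24 vs larger child 33 at index 3, swap → [37, 33, 17, 24, 20, 10, 11, 6]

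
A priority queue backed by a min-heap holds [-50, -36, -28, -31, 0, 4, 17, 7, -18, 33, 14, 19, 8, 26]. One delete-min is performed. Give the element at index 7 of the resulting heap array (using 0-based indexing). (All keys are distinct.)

remove root -50; move last element 26 to root → [26, -36, -28, -31, 0, 4, 17, 7, -18, 33, 14, 19, 8]
26 vs smaller child -36 at index 1, swap → [-36, 26, -28, -31, 0, 4, 17, 7, -18, 33, 14, 19, 8]
26 vs smaller child -31 at index 3, swap → [-36, -31, -28, 26, 0, 4, 17, 7, -18, 33, 14, 19, 8]
26 vs smaller child -18 at index 8, swap → [-36, -31, -28, -18, 0, 4, 17, 7, 26, 33, 14, 19, 8]
resulting array: [-36, -31, -28, -18, 0, 4, 17, 7, 26, 33, 14, 19, 8]

7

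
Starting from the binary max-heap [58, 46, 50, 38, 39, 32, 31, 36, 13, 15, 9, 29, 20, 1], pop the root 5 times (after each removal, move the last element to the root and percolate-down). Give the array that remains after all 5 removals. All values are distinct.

[36, 20, 32, 13, 15, 29, 31, 1, 9]

extract-max #1 returns 58:
  remove root 58; move last element 1 to root → [1, 46, 50, 38, 39, 32, 31, 36, 13, 15, 9, 29, 20]
  1 vs larger child 50 at index 2, swap → [50, 46, 1, 38, 39, 32, 31, 36, 13, 15, 9, 29, 20]
  1 vs larger child 32 at index 5, swap → [50, 46, 32, 38, 39, 1, 31, 36, 13, 15, 9, 29, 20]
  1 vs larger child 29 at index 11, swap → [50, 46, 32, 38, 39, 29, 31, 36, 13, 15, 9, 1, 20]
extract-max #2 returns 50:
  remove root 50; move last element 20 to root → [20, 46, 32, 38, 39, 29, 31, 36, 13, 15, 9, 1]
  20 vs larger child 46 at index 1, swap → [46, 20, 32, 38, 39, 29, 31, 36, 13, 15, 9, 1]
  20 vs larger child 39 at index 4, swap → [46, 39, 32, 38, 20, 29, 31, 36, 13, 15, 9, 1]
extract-max #3 returns 46:
  remove root 46; move last element 1 to root → [1, 39, 32, 38, 20, 29, 31, 36, 13, 15, 9]
  1 vs larger child 39 at index 1, swap → [39, 1, 32, 38, 20, 29, 31, 36, 13, 15, 9]
  1 vs larger child 38 at index 3, swap → [39, 38, 32, 1, 20, 29, 31, 36, 13, 15, 9]
  1 vs larger child 36 at index 7, swap → [39, 38, 32, 36, 20, 29, 31, 1, 13, 15, 9]
extract-max #4 returns 39:
  remove root 39; move last element 9 to root → [9, 38, 32, 36, 20, 29, 31, 1, 13, 15]
  9 vs larger child 38 at index 1, swap → [38, 9, 32, 36, 20, 29, 31, 1, 13, 15]
  9 vs larger child 36 at index 3, swap → [38, 36, 32, 9, 20, 29, 31, 1, 13, 15]
  9 vs larger child 13 at index 8, swap → [38, 36, 32, 13, 20, 29, 31, 1, 9, 15]
extract-max #5 returns 38:
  remove root 38; move last element 15 to root → [15, 36, 32, 13, 20, 29, 31, 1, 9]
  15 vs larger child 36 at index 1, swap → [36, 15, 32, 13, 20, 29, 31, 1, 9]
  15 vs larger child 20 at index 4, swap → [36, 20, 32, 13, 15, 29, 31, 1, 9]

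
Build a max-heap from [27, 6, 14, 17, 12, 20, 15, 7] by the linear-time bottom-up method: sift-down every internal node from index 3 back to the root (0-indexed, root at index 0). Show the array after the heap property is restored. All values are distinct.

sift down from index 3: already satisfies heap property
sift down from index 2:
  14 vs larger child 20 at index 5, swap → [27, 6, 20, 17, 12, 14, 15, 7]
sift down from index 1:
  6 vs larger child 17 at index 3, swap → [27, 17, 20, 6, 12, 14, 15, 7]
  6 vs only child 7 at index 7, swap → [27, 17, 20, 7, 12, 14, 15, 6]
sift down from index 0: already satisfies heap property

[27, 17, 20, 7, 12, 14, 15, 6]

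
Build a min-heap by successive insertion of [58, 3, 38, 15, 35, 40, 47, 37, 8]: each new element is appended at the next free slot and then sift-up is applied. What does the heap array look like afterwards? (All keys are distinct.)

Insert 58:
  append 58 at index 0 → [58] (no swap needed)
Insert 3:
  append 3 at index 1 → [58, 3]
  3 < parent 58 at index 0, swap → [3, 58]
Insert 38:
  append 38 at index 2 → [3, 58, 38] (no swap needed)
Insert 15:
  append 15 at index 3 → [3, 58, 38, 15]
  15 < parent 58 at index 1, swap → [3, 15, 38, 58]
Insert 35:
  append 35 at index 4 → [3, 15, 38, 58, 35] (no swap needed)
Insert 40:
  append 40 at index 5 → [3, 15, 38, 58, 35, 40] (no swap needed)
Insert 47:
  append 47 at index 6 → [3, 15, 38, 58, 35, 40, 47] (no swap needed)
Insert 37:
  append 37 at index 7 → [3, 15, 38, 58, 35, 40, 47, 37]
  37 < parent 58 at index 3, swap → [3, 15, 38, 37, 35, 40, 47, 58]
Insert 8:
  append 8 at index 8 → [3, 15, 38, 37, 35, 40, 47, 58, 8]
  8 < parent 37 at index 3, swap → [3, 15, 38, 8, 35, 40, 47, 58, 37]
  8 < parent 15 at index 1, swap → [3, 8, 38, 15, 35, 40, 47, 58, 37]

[3, 8, 38, 15, 35, 40, 47, 58, 37]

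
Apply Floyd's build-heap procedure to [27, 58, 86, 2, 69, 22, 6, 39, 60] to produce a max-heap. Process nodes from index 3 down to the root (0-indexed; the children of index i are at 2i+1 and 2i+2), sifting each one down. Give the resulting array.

sift down from index 3:
  2 vs larger child 60 at index 8, swap → [27, 58, 86, 60, 69, 22, 6, 39, 2]
sift down from index 2: already satisfies heap property
sift down from index 1:
  58 vs larger child 69 at index 4, swap → [27, 69, 86, 60, 58, 22, 6, 39, 2]
sift down from index 0:
  27 vs larger child 86 at index 2, swap → [86, 69, 27, 60, 58, 22, 6, 39, 2]

[86, 69, 27, 60, 58, 22, 6, 39, 2]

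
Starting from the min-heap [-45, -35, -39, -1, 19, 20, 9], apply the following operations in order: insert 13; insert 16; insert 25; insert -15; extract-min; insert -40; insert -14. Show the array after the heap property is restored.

[-40, -39, -14, -1, -35, 9, 19, 13, 16, 25, -15, 20]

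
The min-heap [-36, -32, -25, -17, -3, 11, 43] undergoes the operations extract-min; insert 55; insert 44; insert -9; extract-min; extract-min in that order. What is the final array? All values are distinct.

[-17, -9, 11, 44, -3, 43, 55]

extract-min → returns -36:
  remove root -36; move last element 43 to root → [43, -32, -25, -17, -3, 11]
  43 vs smaller child -32 at index 1, swap → [-32, 43, -25, -17, -3, 11]
  43 vs smaller child -17 at index 3, swap → [-32, -17, -25, 43, -3, 11]
insert 55:
  append 55 at index 6 → [-32, -17, -25, 43, -3, 11, 55] (no swap needed)
insert 44:
  append 44 at index 7 → [-32, -17, -25, 43, -3, 11, 55, 44] (no swap needed)
insert -9:
  append -9 at index 8 → [-32, -17, -25, 43, -3, 11, 55, 44, -9]
  -9 < parent 43 at index 3, swap → [-32, -17, -25, -9, -3, 11, 55, 44, 43]
extract-min → returns -32:
  remove root -32; move last element 43 to root → [43, -17, -25, -9, -3, 11, 55, 44]
  43 vs smaller child -25 at index 2, swap → [-25, -17, 43, -9, -3, 11, 55, 44]
  43 vs smaller child 11 at index 5, swap → [-25, -17, 11, -9, -3, 43, 55, 44]
extract-min → returns -25:
  remove root -25; move last element 44 to root → [44, -17, 11, -9, -3, 43, 55]
  44 vs smaller child -17 at index 1, swap → [-17, 44, 11, -9, -3, 43, 55]
  44 vs smaller child -9 at index 3, swap → [-17, -9, 11, 44, -3, 43, 55]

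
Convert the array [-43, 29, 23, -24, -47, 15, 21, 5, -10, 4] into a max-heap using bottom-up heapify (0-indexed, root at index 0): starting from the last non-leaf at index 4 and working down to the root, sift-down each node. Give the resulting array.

sift down from index 4:
  -47 vs only child 4 at index 9, swap → [-43, 29, 23, -24, 4, 15, 21, 5, -10, -47]
sift down from index 3:
  -24 vs larger child 5 at index 7, swap → [-43, 29, 23, 5, 4, 15, 21, -24, -10, -47]
sift down from index 2: already satisfies heap property
sift down from index 1: already satisfies heap property
sift down from index 0:
  -43 vs larger child 29 at index 1, swap → [29, -43, 23, 5, 4, 15, 21, -24, -10, -47]
  -43 vs larger child 5 at index 3, swap → [29, 5, 23, -43, 4, 15, 21, -24, -10, -47]
  -43 vs larger child -10 at index 8, swap → [29, 5, 23, -10, 4, 15, 21, -24, -43, -47]

[29, 5, 23, -10, 4, 15, 21, -24, -43, -47]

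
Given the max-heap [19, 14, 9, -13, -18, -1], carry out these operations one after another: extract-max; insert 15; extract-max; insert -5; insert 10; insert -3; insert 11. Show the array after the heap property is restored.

extract-max → returns 19:
  remove root 19; move last element -1 to root → [-1, 14, 9, -13, -18]
  -1 vs larger child 14 at index 1, swap → [14, -1, 9, -13, -18]
insert 15:
  append 15 at index 5 → [14, -1, 9, -13, -18, 15]
  15 > parent 9 at index 2, swap → [14, -1, 15, -13, -18, 9]
  15 > parent 14 at index 0, swap → [15, -1, 14, -13, -18, 9]
extract-max → returns 15:
  remove root 15; move last element 9 to root → [9, -1, 14, -13, -18]
  9 vs larger child 14 at index 2, swap → [14, -1, 9, -13, -18]
insert -5:
  append -5 at index 5 → [14, -1, 9, -13, -18, -5] (no swap needed)
insert 10:
  append 10 at index 6 → [14, -1, 9, -13, -18, -5, 10]
  10 > parent 9 at index 2, swap → [14, -1, 10, -13, -18, -5, 9]
insert -3:
  append -3 at index 7 → [14, -1, 10, -13, -18, -5, 9, -3]
  -3 > parent -13 at index 3, swap → [14, -1, 10, -3, -18, -5, 9, -13]
insert 11:
  append 11 at index 8 → [14, -1, 10, -3, -18, -5, 9, -13, 11]
  11 > parent -3 at index 3, swap → [14, -1, 10, 11, -18, -5, 9, -13, -3]
  11 > parent -1 at index 1, swap → [14, 11, 10, -1, -18, -5, 9, -13, -3]

[14, 11, 10, -1, -18, -5, 9, -13, -3]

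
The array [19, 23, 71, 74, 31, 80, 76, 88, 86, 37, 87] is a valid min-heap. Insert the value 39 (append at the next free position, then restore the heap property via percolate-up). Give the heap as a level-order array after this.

[19, 23, 39, 74, 31, 71, 76, 88, 86, 37, 87, 80]

append 39 at index 11 → [19, 23, 71, 74, 31, 80, 76, 88, 86, 37, 87, 39]
39 < parent 80 at index 5, swap → [19, 23, 71, 74, 31, 39, 76, 88, 86, 37, 87, 80]
39 < parent 71 at index 2, swap → [19, 23, 39, 74, 31, 71, 76, 88, 86, 37, 87, 80]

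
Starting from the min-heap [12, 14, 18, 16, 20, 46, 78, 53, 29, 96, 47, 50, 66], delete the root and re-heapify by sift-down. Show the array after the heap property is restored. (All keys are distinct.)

[14, 16, 18, 29, 20, 46, 78, 53, 66, 96, 47, 50]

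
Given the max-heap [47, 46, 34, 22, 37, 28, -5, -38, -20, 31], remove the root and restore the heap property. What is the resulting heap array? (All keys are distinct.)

[46, 37, 34, 22, 31, 28, -5, -38, -20]

remove root 47; move last element 31 to root → [31, 46, 34, 22, 37, 28, -5, -38, -20]
31 vs larger child 46 at index 1, swap → [46, 31, 34, 22, 37, 28, -5, -38, -20]
31 vs larger child 37 at index 4, swap → [46, 37, 34, 22, 31, 28, -5, -38, -20]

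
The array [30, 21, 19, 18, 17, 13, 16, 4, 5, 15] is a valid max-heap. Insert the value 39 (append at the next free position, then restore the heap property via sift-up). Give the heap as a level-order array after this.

append 39 at index 10 → [30, 21, 19, 18, 17, 13, 16, 4, 5, 15, 39]
39 > parent 17 at index 4, swap → [30, 21, 19, 18, 39, 13, 16, 4, 5, 15, 17]
39 > parent 21 at index 1, swap → [30, 39, 19, 18, 21, 13, 16, 4, 5, 15, 17]
39 > parent 30 at index 0, swap → [39, 30, 19, 18, 21, 13, 16, 4, 5, 15, 17]

[39, 30, 19, 18, 21, 13, 16, 4, 5, 15, 17]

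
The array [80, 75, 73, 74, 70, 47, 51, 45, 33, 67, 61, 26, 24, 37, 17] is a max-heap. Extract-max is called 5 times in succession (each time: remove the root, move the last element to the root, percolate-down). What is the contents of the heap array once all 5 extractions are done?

[67, 61, 51, 45, 37, 47, 24, 17, 33, 26]

extract-max #1 returns 80:
  remove root 80; move last element 17 to root → [17, 75, 73, 74, 70, 47, 51, 45, 33, 67, 61, 26, 24, 37]
  17 vs larger child 75 at index 1, swap → [75, 17, 73, 74, 70, 47, 51, 45, 33, 67, 61, 26, 24, 37]
  17 vs larger child 74 at index 3, swap → [75, 74, 73, 17, 70, 47, 51, 45, 33, 67, 61, 26, 24, 37]
  17 vs larger child 45 at index 7, swap → [75, 74, 73, 45, 70, 47, 51, 17, 33, 67, 61, 26, 24, 37]
extract-max #2 returns 75:
  remove root 75; move last element 37 to root → [37, 74, 73, 45, 70, 47, 51, 17, 33, 67, 61, 26, 24]
  37 vs larger child 74 at index 1, swap → [74, 37, 73, 45, 70, 47, 51, 17, 33, 67, 61, 26, 24]
  37 vs larger child 70 at index 4, swap → [74, 70, 73, 45, 37, 47, 51, 17, 33, 67, 61, 26, 24]
  37 vs larger child 67 at index 9, swap → [74, 70, 73, 45, 67, 47, 51, 17, 33, 37, 61, 26, 24]
extract-max #3 returns 74:
  remove root 74; move last element 24 to root → [24, 70, 73, 45, 67, 47, 51, 17, 33, 37, 61, 26]
  24 vs larger child 73 at index 2, swap → [73, 70, 24, 45, 67, 47, 51, 17, 33, 37, 61, 26]
  24 vs larger child 51 at index 6, swap → [73, 70, 51, 45, 67, 47, 24, 17, 33, 37, 61, 26]
extract-max #4 returns 73:
  remove root 73; move last element 26 to root → [26, 70, 51, 45, 67, 47, 24, 17, 33, 37, 61]
  26 vs larger child 70 at index 1, swap → [70, 26, 51, 45, 67, 47, 24, 17, 33, 37, 61]
  26 vs larger child 67 at index 4, swap → [70, 67, 51, 45, 26, 47, 24, 17, 33, 37, 61]
  26 vs larger child 61 at index 10, swap → [70, 67, 51, 45, 61, 47, 24, 17, 33, 37, 26]
extract-max #5 returns 70:
  remove root 70; move last element 26 to root → [26, 67, 51, 45, 61, 47, 24, 17, 33, 37]
  26 vs larger child 67 at index 1, swap → [67, 26, 51, 45, 61, 47, 24, 17, 33, 37]
  26 vs larger child 61 at index 4, swap → [67, 61, 51, 45, 26, 47, 24, 17, 33, 37]
  26 vs only child 37 at index 9, swap → [67, 61, 51, 45, 37, 47, 24, 17, 33, 26]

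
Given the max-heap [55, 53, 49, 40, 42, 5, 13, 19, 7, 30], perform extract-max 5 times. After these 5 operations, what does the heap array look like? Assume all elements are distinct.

extract-max #1 returns 55:
  remove root 55; move last element 30 to root → [30, 53, 49, 40, 42, 5, 13, 19, 7]
  30 vs larger child 53 at index 1, swap → [53, 30, 49, 40, 42, 5, 13, 19, 7]
  30 vs larger child 42 at index 4, swap → [53, 42, 49, 40, 30, 5, 13, 19, 7]
extract-max #2 returns 53:
  remove root 53; move last element 7 to root → [7, 42, 49, 40, 30, 5, 13, 19]
  7 vs larger child 49 at index 2, swap → [49, 42, 7, 40, 30, 5, 13, 19]
  7 vs larger child 13 at index 6, swap → [49, 42, 13, 40, 30, 5, 7, 19]
extract-max #3 returns 49:
  remove root 49; move last element 19 to root → [19, 42, 13, 40, 30, 5, 7]
  19 vs larger child 42 at index 1, swap → [42, 19, 13, 40, 30, 5, 7]
  19 vs larger child 40 at index 3, swap → [42, 40, 13, 19, 30, 5, 7]
extract-max #4 returns 42:
  remove root 42; move last element 7 to root → [7, 40, 13, 19, 30, 5]
  7 vs larger child 40 at index 1, swap → [40, 7, 13, 19, 30, 5]
  7 vs larger child 30 at index 4, swap → [40, 30, 13, 19, 7, 5]
extract-max #5 returns 40:
  remove root 40; move last element 5 to root → [5, 30, 13, 19, 7]
  5 vs larger child 30 at index 1, swap → [30, 5, 13, 19, 7]
  5 vs larger child 19 at index 3, swap → [30, 19, 13, 5, 7]

[30, 19, 13, 5, 7]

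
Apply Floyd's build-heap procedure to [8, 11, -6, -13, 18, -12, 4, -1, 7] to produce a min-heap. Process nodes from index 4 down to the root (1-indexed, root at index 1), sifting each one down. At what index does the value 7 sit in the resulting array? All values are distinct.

4

sift down from index 4: already satisfies heap property
sift down from index 3:
  -6 vs smaller child -12 at index 6, swap → [8, 11, -12, -13, 18, -6, 4, -1, 7]
sift down from index 2:
  11 vs smaller child -13 at index 4, swap → [8, -13, -12, 11, 18, -6, 4, -1, 7]
  11 vs smaller child -1 at index 8, swap → [8, -13, -12, -1, 18, -6, 4, 11, 7]
sift down from index 1:
  8 vs smaller child -13 at index 2, swap → [-13, 8, -12, -1, 18, -6, 4, 11, 7]
  8 vs smaller child -1 at index 4, swap → [-13, -1, -12, 8, 18, -6, 4, 11, 7]
  8 vs smaller child 7 at index 9, swap → [-13, -1, -12, 7, 18, -6, 4, 11, 8]
resulting array: [-13, -1, -12, 7, 18, -6, 4, 11, 8]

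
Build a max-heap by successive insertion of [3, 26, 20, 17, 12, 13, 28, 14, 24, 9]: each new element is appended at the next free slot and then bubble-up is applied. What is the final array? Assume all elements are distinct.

[28, 24, 26, 17, 12, 13, 20, 3, 14, 9]

Insert 3:
  append 3 at index 0 → [3] (no swap needed)
Insert 26:
  append 26 at index 1 → [3, 26]
  26 > parent 3 at index 0, swap → [26, 3]
Insert 20:
  append 20 at index 2 → [26, 3, 20] (no swap needed)
Insert 17:
  append 17 at index 3 → [26, 3, 20, 17]
  17 > parent 3 at index 1, swap → [26, 17, 20, 3]
Insert 12:
  append 12 at index 4 → [26, 17, 20, 3, 12] (no swap needed)
Insert 13:
  append 13 at index 5 → [26, 17, 20, 3, 12, 13] (no swap needed)
Insert 28:
  append 28 at index 6 → [26, 17, 20, 3, 12, 13, 28]
  28 > parent 20 at index 2, swap → [26, 17, 28, 3, 12, 13, 20]
  28 > parent 26 at index 0, swap → [28, 17, 26, 3, 12, 13, 20]
Insert 14:
  append 14 at index 7 → [28, 17, 26, 3, 12, 13, 20, 14]
  14 > parent 3 at index 3, swap → [28, 17, 26, 14, 12, 13, 20, 3]
Insert 24:
  append 24 at index 8 → [28, 17, 26, 14, 12, 13, 20, 3, 24]
  24 > parent 14 at index 3, swap → [28, 17, 26, 24, 12, 13, 20, 3, 14]
  24 > parent 17 at index 1, swap → [28, 24, 26, 17, 12, 13, 20, 3, 14]
Insert 9:
  append 9 at index 9 → [28, 24, 26, 17, 12, 13, 20, 3, 14, 9] (no swap needed)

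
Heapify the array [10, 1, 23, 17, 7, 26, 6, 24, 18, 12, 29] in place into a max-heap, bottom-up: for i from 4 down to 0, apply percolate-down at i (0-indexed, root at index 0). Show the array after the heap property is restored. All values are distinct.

sift down from index 4:
  7 vs larger child 29 at index 10, swap → [10, 1, 23, 17, 29, 26, 6, 24, 18, 12, 7]
sift down from index 3:
  17 vs larger child 24 at index 7, swap → [10, 1, 23, 24, 29, 26, 6, 17, 18, 12, 7]
sift down from index 2:
  23 vs larger child 26 at index 5, swap → [10, 1, 26, 24, 29, 23, 6, 17, 18, 12, 7]
sift down from index 1:
  1 vs larger child 29 at index 4, swap → [10, 29, 26, 24, 1, 23, 6, 17, 18, 12, 7]
  1 vs larger child 12 at index 9, swap → [10, 29, 26, 24, 12, 23, 6, 17, 18, 1, 7]
sift down from index 0:
  10 vs larger child 29 at index 1, swap → [29, 10, 26, 24, 12, 23, 6, 17, 18, 1, 7]
  10 vs larger child 24 at index 3, swap → [29, 24, 26, 10, 12, 23, 6, 17, 18, 1, 7]
  10 vs larger child 18 at index 8, swap → [29, 24, 26, 18, 12, 23, 6, 17, 10, 1, 7]

[29, 24, 26, 18, 12, 23, 6, 17, 10, 1, 7]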